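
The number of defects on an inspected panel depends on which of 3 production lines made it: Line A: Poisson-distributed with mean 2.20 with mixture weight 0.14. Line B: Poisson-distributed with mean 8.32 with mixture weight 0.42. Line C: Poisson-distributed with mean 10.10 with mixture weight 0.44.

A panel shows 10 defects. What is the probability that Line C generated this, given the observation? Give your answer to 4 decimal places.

By Bayes' theorem, P(k | x) = π_k f_k(x) / Σ_j π_j f_j(x).
Poisson probabilities:
  p_A = 8.10991e-05
  p_B = 0.106694
  p_C = 0.125048
Prior × likelihood for each component:
  π_A·p_A = 0.14 × 8.10991e-05 = 1.13539e-05
  π_B·p_B = 0.42 × 0.106694 = 0.0448115
  π_C·p_C = 0.44 × 0.125048 = 0.0550211
Evidence: 1.13539e-05 + 0.0448115 + 0.0550211 = 0.0998439
P(Line C | 10 defects) = 0.0550211 / 0.0998439 ≈ 0.5511

0.5511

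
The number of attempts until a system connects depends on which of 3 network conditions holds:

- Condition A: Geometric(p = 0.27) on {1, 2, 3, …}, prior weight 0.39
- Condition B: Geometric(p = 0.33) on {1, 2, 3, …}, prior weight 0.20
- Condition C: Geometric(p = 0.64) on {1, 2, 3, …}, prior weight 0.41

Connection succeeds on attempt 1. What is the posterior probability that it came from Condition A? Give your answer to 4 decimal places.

By Bayes' theorem, P(k | x) = π_k f_k(x) / Σ_j π_j f_j(x).
Evaluate each component's likelihood at the observed value:
  L_A = 0.27·(1−0.27)^0 = 0.27·1 = 0.27
  L_B = 0.33·(1−0.33)^0 = 0.33·1 = 0.33
  L_C = 0.64·(1−0.64)^0 = 0.64·1 = 0.64
Prior × likelihood for each component:
  π_A·L_A = 0.39 × 0.27 = 0.1053
  π_B·L_B = 0.20 × 0.33 = 0.066
  π_C·L_C = 0.41 × 0.64 = 0.2624
Sum: 0.1053 + 0.066 + 0.2624 = 0.4337
So the posterior for Condition A is 0.1053 / 0.4337 ≈ 0.2428.

0.2428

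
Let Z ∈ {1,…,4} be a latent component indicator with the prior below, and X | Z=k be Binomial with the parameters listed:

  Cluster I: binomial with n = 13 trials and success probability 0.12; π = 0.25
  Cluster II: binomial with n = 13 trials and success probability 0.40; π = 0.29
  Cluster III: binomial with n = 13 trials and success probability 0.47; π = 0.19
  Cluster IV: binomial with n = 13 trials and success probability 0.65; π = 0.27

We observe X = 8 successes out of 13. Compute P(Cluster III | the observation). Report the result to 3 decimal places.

Posterior ∝ prior × likelihood, so P(k | x) ∝ w_k f_k(x); normalise over all components.
Binomial probabilities:
  p_I = C(13,8)·0.12^8·0.88^5 = 1287·4.29982e-08·0.527732 = 2.9204e-05
  p_II = C(13,8)·0.40^8·0.60^5 = 1287·0.00065536·0.07776 = 0.0655865
  p_III = C(13,8)·0.47^8·0.53^5 = 1287·0.00238113·0.0418195 = 0.128157
  p_IV = C(13,8)·0.65^8·0.35^5 = 1287·0.0318645·0.00525219 = 0.21539
Unnormalised posteriors:
  w_I·p_I = 0.25 × 2.9204e-05 = 7.30099e-06
  w_II·p_II = 0.29 × 0.0655865 = 0.0190201
  w_III·p_III = 0.19 × 0.128157 = 0.0243497
  w_IV·p_IV = 0.27 × 0.21539 = 0.0581553
Marginal: 7.30099e-06 + 0.0190201 + 0.0243497 + 0.0581553 = 0.101532
So the posterior for Cluster III is 0.0243497 / 0.101532 ≈ 0.240.

0.240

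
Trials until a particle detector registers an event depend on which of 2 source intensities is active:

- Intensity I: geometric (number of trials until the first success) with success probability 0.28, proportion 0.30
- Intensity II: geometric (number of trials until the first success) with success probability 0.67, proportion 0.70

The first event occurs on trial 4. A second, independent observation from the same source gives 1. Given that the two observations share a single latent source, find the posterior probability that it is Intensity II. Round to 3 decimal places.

By Bayes' theorem, P(k | x) = π_k f_k(x) / Σ_j π_j f_j(x).
Since both observations come from the same component, the likelihood for component k is f_k(x₁)·f_k(x₂).
  f_I = [0.28·(1−0.28)^3 = 0.28·0.373248 = 0.104509] × [0.28] = 0.0292626
  f_II = [0.67·(1−0.67)^3 = 0.67·0.035937 = 0.0240778] × [0.67] = 0.0161321
Weight by the priors:
  π_I·f_I = 0.30 × 0.0292626 = 0.00877879
  π_II·f_II = 0.70 × 0.0161321 = 0.0112925
Sum: 0.00877879 + 0.0112925 = 0.0200713
So the posterior for Intensity II is 0.0112925 / 0.0200713 ≈ 0.563.

0.563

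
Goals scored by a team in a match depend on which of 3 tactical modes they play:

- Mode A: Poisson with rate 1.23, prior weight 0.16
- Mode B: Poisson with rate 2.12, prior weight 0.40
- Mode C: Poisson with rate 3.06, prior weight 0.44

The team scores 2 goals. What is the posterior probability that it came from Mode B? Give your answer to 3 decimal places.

0.450

P(component k | x) = P(Z=k)·f_k(x) / marginal(x), where marginal(x) = Σ_j P(Z=j)·f_j(x).
Component likelihoods at x = 2 goals:
  f_A = e^(−1.23)·1.23^2/2! = 0.221105
  f_B = e^(−2.12)·2.12^2/2! = 0.269735
  f_C = e^(−3.06)·3.06^2/2! = 0.219519
Prior × likelihood for each component:
  P(Z=A)·f_A = 0.16 × 0.221105 = 0.0353768
  P(Z=B)·f_B = 0.40 × 0.269735 = 0.107894
  P(Z=C)·f_C = 0.44 × 0.219519 = 0.0965883
Evidence: 0.0353768 + 0.107894 + 0.0965883 = 0.239859
P(Mode B | the observation) = 0.107894 / 0.239859 ≈ 0.450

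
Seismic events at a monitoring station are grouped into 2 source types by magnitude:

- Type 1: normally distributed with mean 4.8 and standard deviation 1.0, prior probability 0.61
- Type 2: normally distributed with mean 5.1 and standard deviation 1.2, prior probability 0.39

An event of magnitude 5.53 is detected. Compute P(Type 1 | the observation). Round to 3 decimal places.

0.605

By Bayes' theorem, P(k | x) = w_k f_k(x) / Σ_j w_j f_j(x).
Normal densities:
  p_1 = 0.305627
  p_2 = 0.311779
Prior × likelihood for each component:
  w_1·p_1 = 0.61 × 0.305627 = 0.186433
  w_2·p_2 = 0.39 × 0.311779 = 0.121594
Evidence: 0.186433 + 0.121594 = 0.308026
Responsibility of Type 1: 0.186433 / 0.308026 ≈ 0.605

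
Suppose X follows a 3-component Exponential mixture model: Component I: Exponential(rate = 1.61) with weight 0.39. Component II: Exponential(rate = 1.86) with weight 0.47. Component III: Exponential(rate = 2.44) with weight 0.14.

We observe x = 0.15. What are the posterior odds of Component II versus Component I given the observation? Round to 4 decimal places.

Posterior odds = (w_i f_i(x)) / (w_j f_j(x)); the normalising sum cancels.
Evaluate each component's likelihood at the observed value:
  f_I = 1.26457
  f_II = 1.40716
  f_III = 1.69215
Posterior odds = (w_II·f_II) / (w_I·f_I) = (0.47·1.40716) / (0.39·1.26457) = 0.661367 / 0.493183 ≈ 1.3410

1.3410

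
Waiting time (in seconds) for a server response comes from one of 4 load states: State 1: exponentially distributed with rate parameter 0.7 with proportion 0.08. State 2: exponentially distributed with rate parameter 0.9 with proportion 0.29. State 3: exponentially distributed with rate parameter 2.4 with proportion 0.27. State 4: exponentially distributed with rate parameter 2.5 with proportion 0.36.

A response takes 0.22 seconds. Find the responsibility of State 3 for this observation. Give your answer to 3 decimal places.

P(component k | x) = π_k·f_k(x) / marginal(x), where marginal(x) = Σ_j π_j·f_j(x).
Exponential densities:
  f_1 = 0.60009
  f_2 = 0.738333
  f_3 = 1.41548
  f_4 = 1.44237
Multiply by the mixture weights:
  π_1·f_1 = 0.08 × 0.60009 = 0.0480072
  π_2·f_2 = 0.29 × 0.738333 = 0.214117
  π_3·f_3 = 0.27 × 1.41548 = 0.38218
  π_4·f_4 = 0.36 × 1.44237 = 0.519255
Evidence: 0.0480072 + 0.214117 + 0.38218 + 0.519255 = 1.16356
P(State 3 | 0.22 seconds) = 0.38218 / 1.16356 ≈ 0.328

0.328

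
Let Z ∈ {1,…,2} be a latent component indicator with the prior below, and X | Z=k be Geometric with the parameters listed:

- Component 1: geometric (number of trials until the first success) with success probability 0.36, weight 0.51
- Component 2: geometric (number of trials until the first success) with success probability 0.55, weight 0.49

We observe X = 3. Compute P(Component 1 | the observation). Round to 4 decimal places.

0.5795

Apply Bayes' rule: the posterior for each component is proportional to its prior times its likelihood at x.
Component likelihoods at x = 3:
  L_1 = 0.147456
  L_2 = 0.111375
Weight by the priors:
  w_1·L_1 = 0.51 × 0.147456 = 0.0752026
  w_2·L_2 = 0.49 × 0.111375 = 0.0545737
Evidence: 0.0752026 + 0.0545737 = 0.129776
P(Component 1 | x) ≈ 0.5795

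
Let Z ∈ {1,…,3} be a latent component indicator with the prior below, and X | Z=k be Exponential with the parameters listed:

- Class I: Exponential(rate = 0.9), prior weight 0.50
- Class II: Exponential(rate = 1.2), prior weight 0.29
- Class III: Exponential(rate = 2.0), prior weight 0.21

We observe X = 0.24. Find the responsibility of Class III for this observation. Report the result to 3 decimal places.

0.294

The responsibility of component k is π_k f_k(x) divided by Σ_j π_j f_j(x).
Evaluate each component's likelihood at the observed value:
  p_I = 0.725162
  p_II = 0.899714
  p_III = 1.23757
Weight by the priors:
  π_I·p_I = 0.50 × 0.725162 = 0.362581
  π_II·p_II = 0.29 × 0.899714 = 0.260917
  π_III·p_III = 0.21 × 1.23757 = 0.259889
Normaliser: 0.362581 + 0.260917 + 0.259889 = 0.883387
P(Class III | the observation) ≈ 0.294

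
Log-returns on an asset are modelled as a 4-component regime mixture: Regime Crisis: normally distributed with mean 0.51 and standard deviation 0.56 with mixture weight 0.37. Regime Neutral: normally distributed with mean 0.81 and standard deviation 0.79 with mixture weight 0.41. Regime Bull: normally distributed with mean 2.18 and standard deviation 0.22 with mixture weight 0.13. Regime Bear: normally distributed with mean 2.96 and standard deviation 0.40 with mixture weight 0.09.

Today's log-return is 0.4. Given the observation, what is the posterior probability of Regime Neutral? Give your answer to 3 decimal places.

0.412

By Bayes' theorem, P(k | x) = P(Z=k) f_k(x) / Σ_j P(Z=j) f_j(x).
Evaluate each component's likelihood at the observed value:
  p_Crisis = (1/(0.56·√(2π)))·exp(−(0.4−0.51)²/(2·0.56²)) = 0.712397·exp(-0.01929) = 0.698785
  p_Neutral = (1/(0.79·√(2π)))·exp(−(0.4−0.81)²/(2·0.79²)) = 0.504990·exp(-0.13467) = 0.441362
  p_Bull = (1/(0.22·√(2π)))·exp(−(0.4−2.18)²/(2·0.22²)) = 1.813374·exp(-32.73140) = 1.10514e-14
  p_Bear = (1/(0.40·√(2π)))·exp(−(0.4−2.96)²/(2·0.40²)) = 0.997356·exp(-20.48000) = 1.27204e-09
Prior × likelihood for each component:
  P(Z=Crisis)·p_Crisis = 0.37 × 0.698785 = 0.25855
  P(Z=Neutral)·p_Neutral = 0.41 × 0.441362 = 0.180958
  P(Z=Bull)·p_Bull = 0.13 × 1.10514e-14 = 1.43669e-15
  P(Z=Bear)·p_Bear = 0.09 × 1.27204e-09 = 1.14483e-10
Sum: 0.25855 + 0.180958 + 1.43669e-15 + 1.14483e-10 = 0.439509
P(Regime Neutral | data) = 0.180958 / 0.439509 ≈ 0.412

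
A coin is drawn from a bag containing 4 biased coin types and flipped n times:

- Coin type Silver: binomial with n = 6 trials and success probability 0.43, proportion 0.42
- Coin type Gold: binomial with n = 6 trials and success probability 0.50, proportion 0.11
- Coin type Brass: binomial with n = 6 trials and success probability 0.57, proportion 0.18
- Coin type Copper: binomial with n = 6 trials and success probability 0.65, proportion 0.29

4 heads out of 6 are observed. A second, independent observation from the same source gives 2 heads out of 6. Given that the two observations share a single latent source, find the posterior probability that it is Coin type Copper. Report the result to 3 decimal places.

0.204

Posterior ∝ prior × likelihood, so P(k | x) ∝ π_k f_k(x); normalise over all components.
Since both observations come from the same component, the likelihood for component k is f_k(x₁)·f_k(x₂).
  p_Silver = [C(6,4)·0.43^4·0.57^2 = 15·0.034188·0.3249 = 0.166615] × [0.292771] = 0.0487801
  p_Gold = [C(6,4)·0.50^4·0.50^2 = 15·0.0625·0.25 = 0.234375] × [0.234375] = 0.0549316
  p_Brass = [C(6,4)·0.57^4·0.43^2 = 15·0.10556·0.1849 = 0.292771] × [0.166615] = 0.0487801
  p_Copper = [C(6,4)·0.65^4·0.35^2 = 15·0.178506·0.1225 = 0.328005] × [0.0951021] = 0.031194
Weight by the priors:
  π_Silver·p_Silver = 0.42 × 0.0487801 = 0.0204876
  π_Gold·p_Gold = 0.11 × 0.0549316 = 0.00604248
  π_Brass·p_Brass = 0.18 × 0.0487801 = 0.00878041
  π_Copper·p_Copper = 0.29 × 0.031194 = 0.00904626
Normaliser: 0.0204876 + 0.00604248 + 0.00878041 + 0.00904626 = 0.0443568
P(Coin type Copper | data) ≈ 0.204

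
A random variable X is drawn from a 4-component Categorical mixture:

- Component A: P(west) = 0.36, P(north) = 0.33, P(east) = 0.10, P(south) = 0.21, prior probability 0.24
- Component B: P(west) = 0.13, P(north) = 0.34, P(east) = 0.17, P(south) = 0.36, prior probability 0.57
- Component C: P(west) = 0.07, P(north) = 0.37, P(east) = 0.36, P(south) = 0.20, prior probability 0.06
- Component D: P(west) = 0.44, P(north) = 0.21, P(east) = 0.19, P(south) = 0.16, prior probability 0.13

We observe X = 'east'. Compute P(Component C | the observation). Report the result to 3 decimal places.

Apply Bayes' rule: the posterior for each component is proportional to its prior times its likelihood at x.
Evaluate each component's likelihood at the observed value:
  f_A = P(east | comp) = 0.10
  f_B = P(east | comp) = 0.17
  f_C = P(east | comp) = 0.36
  f_D = P(east | comp) = 0.19
Multiply by the mixture weights:
  π_A·f_A = 0.24 × 0.1 = 0.024
  π_B·f_B = 0.57 × 0.17 = 0.0969
  π_C·f_C = 0.06 × 0.36 = 0.0216
  π_D·f_D = 0.13 × 0.19 = 0.0247
Sum: 0.024 + 0.0969 + 0.0216 + 0.0247 = 0.1672
P(Component C | x) ≈ 0.129

0.129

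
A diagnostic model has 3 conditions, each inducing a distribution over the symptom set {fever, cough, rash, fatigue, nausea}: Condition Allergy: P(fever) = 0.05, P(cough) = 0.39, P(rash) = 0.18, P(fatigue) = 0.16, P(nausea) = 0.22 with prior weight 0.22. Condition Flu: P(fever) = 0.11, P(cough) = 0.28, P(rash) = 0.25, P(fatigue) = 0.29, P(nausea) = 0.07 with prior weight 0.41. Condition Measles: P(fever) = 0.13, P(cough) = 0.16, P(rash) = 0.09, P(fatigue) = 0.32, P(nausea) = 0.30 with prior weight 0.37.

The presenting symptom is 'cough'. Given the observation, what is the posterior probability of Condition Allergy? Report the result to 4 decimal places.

Apply Bayes' rule: the posterior for each component is proportional to its prior times its likelihood at x.
Categorical probabilities:
  f_Allergy = P(cough | comp) = 0.39
  f_Flu = P(cough | comp) = 0.28
  f_Measles = P(cough | comp) = 0.16
Multiply by the mixture weights:
  w_Allergy·f_Allergy = 0.22 × 0.39 = 0.0858
  w_Flu·f_Flu = 0.41 × 0.28 = 0.1148
  w_Measles·f_Measles = 0.37 × 0.16 = 0.0592
Marginal: 0.0858 + 0.1148 + 0.0592 = 0.2598
P(Condition Allergy | 'cough') = 0.0858 / 0.2598 ≈ 0.3303

0.3303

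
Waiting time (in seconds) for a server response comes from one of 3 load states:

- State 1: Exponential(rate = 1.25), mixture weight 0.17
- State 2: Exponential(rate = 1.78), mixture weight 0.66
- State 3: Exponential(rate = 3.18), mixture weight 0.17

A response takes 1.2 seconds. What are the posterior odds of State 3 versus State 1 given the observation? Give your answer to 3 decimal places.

0.251

Posterior odds = (π_i f_i(x)) / (π_j f_j(x)); the normalising sum cancels.
Exponential densities:
  p_1 = 0.278913
  p_2 = 0.210265
  p_3 = 0.0700099
Posterior odds = (π_3·p_3) / (π_1·p_1) = (0.17·0.0700099) / (0.17·0.278913) = 0.0119017 / 0.0474152 ≈ 0.251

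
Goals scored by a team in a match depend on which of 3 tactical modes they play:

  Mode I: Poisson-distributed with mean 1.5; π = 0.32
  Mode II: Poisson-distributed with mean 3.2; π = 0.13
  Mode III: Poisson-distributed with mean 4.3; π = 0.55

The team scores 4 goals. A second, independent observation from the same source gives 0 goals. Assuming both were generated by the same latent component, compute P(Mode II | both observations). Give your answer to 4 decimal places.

0.1642

P(component k | x) = π_k·f_k(x) / marginal(x), where marginal(x) = Σ_j π_j·f_j(x).
Since both observations come from the same component, the likelihood for component k is f_k(x₁)·f_k(x₂).
  p_I = [0.0470665] × [0.22313] = 0.010502
  p_II = [0.178093] × [0.0407622] = 0.00725945
  p_III = [0.193284] × [0.0135686] = 0.00262259
Multiply by the mixture weights:
  π_I·p_I = 0.32 × 0.010502 = 0.00336063
  π_II·p_II = 0.13 × 0.00725945 = 0.000943729
  π_III·p_III = 0.55 × 0.00262259 = 0.00144242
Normaliser: 0.00336063 + 0.000943729 + 0.00144242 = 0.00574678
Responsibility of Mode II: 0.000943729 / 0.00574678 ≈ 0.1642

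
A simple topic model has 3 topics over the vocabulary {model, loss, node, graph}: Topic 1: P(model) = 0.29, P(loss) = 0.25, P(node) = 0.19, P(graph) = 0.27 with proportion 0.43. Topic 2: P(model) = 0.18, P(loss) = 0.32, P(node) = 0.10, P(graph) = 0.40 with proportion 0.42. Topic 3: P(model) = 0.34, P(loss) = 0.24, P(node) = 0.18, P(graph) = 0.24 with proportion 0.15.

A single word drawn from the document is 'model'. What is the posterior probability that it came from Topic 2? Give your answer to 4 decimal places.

0.3008

The responsibility of component k is π_k f_k(x) divided by Σ_j π_j f_j(x).
Evaluate each component's likelihood at the observed value:
  L_1 = P(model | comp) = 0.29
  L_2 = P(model | comp) = 0.18
  L_3 = P(model | comp) = 0.34
Weight by the priors:
  π_1·L_1 = 0.43 × 0.29 = 0.1247
  π_2·L_2 = 0.42 × 0.18 = 0.0756
  π_3·L_3 = 0.15 × 0.34 = 0.051
Marginal: 0.1247 + 0.0756 + 0.051 = 0.2513
P(Topic 2 | the observation) ≈ 0.3008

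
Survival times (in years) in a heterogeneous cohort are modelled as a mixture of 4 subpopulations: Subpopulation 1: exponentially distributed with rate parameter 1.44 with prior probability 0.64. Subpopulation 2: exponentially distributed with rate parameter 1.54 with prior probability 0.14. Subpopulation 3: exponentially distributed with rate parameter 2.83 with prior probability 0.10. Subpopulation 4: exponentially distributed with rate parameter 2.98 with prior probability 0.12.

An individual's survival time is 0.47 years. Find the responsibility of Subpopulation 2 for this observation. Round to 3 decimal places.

The responsibility of component k is w_k f_k(x) divided by Σ_j w_j f_j(x).
Evaluate each component's likelihood at the observed value:
  p_1 = 1.44·e^(−1.44·0.47) = 1.44·e^(−0.6768) = 0.731867
  p_2 = 1.54·e^(−1.54·0.47) = 1.54·e^(−0.7238) = 0.746755
  p_3 = 2.83·e^(−2.83·0.47) = 2.83·e^(−1.3301) = 0.748396
  p_4 = 2.98·e^(−2.98·0.47) = 2.98·e^(−1.4006) = 0.734418
Unnormalised posteriors:
  w_1·p_1 = 0.64 × 0.731867 = 0.468395
  w_2·p_2 = 0.14 × 0.746755 = 0.104546
  w_3·p_3 = 0.10 × 0.748396 = 0.0748396
  w_4·p_4 = 0.12 × 0.734418 = 0.0881302
Denominator: 0.468395 + 0.104546 + 0.0748396 + 0.0881302 = 0.73591
P(Subpopulation 2 | data) ≈ 0.142

0.142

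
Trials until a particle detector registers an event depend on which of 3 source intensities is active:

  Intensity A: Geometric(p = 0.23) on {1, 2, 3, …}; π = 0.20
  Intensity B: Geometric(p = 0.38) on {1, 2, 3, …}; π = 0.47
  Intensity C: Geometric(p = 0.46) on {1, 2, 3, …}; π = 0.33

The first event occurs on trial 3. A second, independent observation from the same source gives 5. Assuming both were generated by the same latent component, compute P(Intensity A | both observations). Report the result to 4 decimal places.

0.2830

Apply Bayes' rule: the posterior for each component is proportional to its prior times its likelihood at x.
Since both observations come from the same component, the likelihood for component k is f_k(x₁)·f_k(x₂).
  f_A = [0.136367] × [0.080852] = 0.0110255
  f_B = [0.146072] × [0.0561501] = 0.00820195
  f_C = [0.134136] × [0.0391141] = 0.0052466
Prior × likelihood for each component:
  π_A·f_A = 0.20 × 0.0110255 = 0.00220511
  π_B·f_B = 0.47 × 0.00820195 = 0.00385492
  π_C·f_C = 0.33 × 0.0052466 = 0.00173138
Sum: 0.00220511 + 0.00385492 + 0.00173138 = 0.00779141
So the posterior for Intensity A is 0.00220511 / 0.00779141 ≈ 0.2830.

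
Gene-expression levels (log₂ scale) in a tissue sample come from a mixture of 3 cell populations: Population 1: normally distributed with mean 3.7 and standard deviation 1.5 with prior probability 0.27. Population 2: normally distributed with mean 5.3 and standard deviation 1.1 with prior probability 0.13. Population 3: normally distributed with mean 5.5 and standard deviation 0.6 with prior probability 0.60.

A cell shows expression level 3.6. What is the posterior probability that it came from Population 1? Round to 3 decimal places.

Apply Bayes' rule: the posterior for each component is proportional to its prior times its likelihood at x.
Normal densities:
  L_1 = 0.265371
  L_2 = 0.109869
  L_3 = 0.00441829
Multiply by the mixture weights:
  π_1·L_1 = 0.27 × 0.265371 = 0.0716502
  π_2·L_2 = 0.13 × 0.109869 = 0.014283
  π_3·L_3 = 0.60 × 0.00441829 = 0.00265098
Evidence: 0.0716502 + 0.014283 + 0.00265098 = 0.0885842
So the posterior for Population 1 is 0.0716502 / 0.0885842 ≈ 0.809.

0.809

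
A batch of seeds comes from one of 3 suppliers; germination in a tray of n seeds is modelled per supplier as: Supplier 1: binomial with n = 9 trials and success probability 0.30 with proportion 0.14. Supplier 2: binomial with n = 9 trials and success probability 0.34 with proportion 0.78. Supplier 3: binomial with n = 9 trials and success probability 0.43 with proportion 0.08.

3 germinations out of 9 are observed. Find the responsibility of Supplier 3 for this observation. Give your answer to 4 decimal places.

0.0682

The responsibility of component k is π_k f_k(x) divided by Σ_j π_j f_j(x).
Component likelihoods at x = 3 germinations out of 9:
  p_1 = 0.266828
  p_2 = 0.272885
  p_3 = 0.229052
Unnormalised posteriors:
  π_1·p_1 = 0.14 × 0.266828 = 0.0373559
  π_2·p_2 = 0.78 × 0.272885 = 0.21285
  π_3·p_3 = 0.08 × 0.229052 = 0.0183241
Evidence: 0.0373559 + 0.21285 + 0.0183241 = 0.26853
P(Supplier 3 | the observation) = 0.0183241 / 0.26853 ≈ 0.0682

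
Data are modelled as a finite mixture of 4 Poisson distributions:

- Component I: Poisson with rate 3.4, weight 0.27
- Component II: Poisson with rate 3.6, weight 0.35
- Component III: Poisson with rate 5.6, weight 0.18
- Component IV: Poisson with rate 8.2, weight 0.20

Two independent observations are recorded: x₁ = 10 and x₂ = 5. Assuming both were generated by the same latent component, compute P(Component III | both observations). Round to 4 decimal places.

Apply Bayes' rule: the posterior for each component is proportional to its prior times its likelihood at x.
Since both observations come from the same component, the likelihood for component k is f_k(x₁)·f_k(x₂).
  L_I = [0.00189856] × [0.126361] = 0.000239904
  L_II = [0.00275297] × [0.13768] = 0.000379029
  L_III = [0.0309078] × [0.169711] = 0.00524539
  L_IV = [0.104031] × [0.0848542] = 0.00882742
Prior × likelihood for each component:
  π_I·L_I = 0.27 × 0.000239904 = 6.4774e-05
  π_II·L_II = 0.35 × 0.000379029 = 0.00013266
  π_III·L_III = 0.18 × 0.00524539 = 0.000944171
  π_IV·L_IV = 0.20 × 0.00882742 = 0.00176548
Sum: 6.4774e-05 + 0.00013266 + 0.000944171 + 0.00176548 = 0.00290709
P(Component III | x₁, x₂) = 0.000944171 / 0.00290709 ≈ 0.3248

0.3248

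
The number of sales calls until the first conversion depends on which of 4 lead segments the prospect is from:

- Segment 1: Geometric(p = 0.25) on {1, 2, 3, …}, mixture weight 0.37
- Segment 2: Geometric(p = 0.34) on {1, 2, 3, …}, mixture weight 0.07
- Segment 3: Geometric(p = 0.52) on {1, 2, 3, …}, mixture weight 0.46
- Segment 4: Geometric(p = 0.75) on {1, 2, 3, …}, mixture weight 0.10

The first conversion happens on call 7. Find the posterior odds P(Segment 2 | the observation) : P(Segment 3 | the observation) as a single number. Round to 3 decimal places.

The posterior odds equal the prior odds times the likelihood ratio: (P(Z=i)/P(Z=j))·(f_i(x)/f_j(x)).
Evaluate each component's likelihood at the observed value:
  f_1 = 0.25·(1−0.25)^6 = 0.25·0.177979 = 0.0444946
  f_2 = 0.34·(1−0.34)^6 = 0.34·0.082654 = 0.0281023
  f_3 = 0.52·(1−0.52)^6 = 0.52·0.0122306 = 0.00635991
  f_4 = 0.75·(1−0.75)^6 = 0.75·0.000244141 = 0.000183105
0.00196716 / 0.00292556 ≈ 0.672

0.672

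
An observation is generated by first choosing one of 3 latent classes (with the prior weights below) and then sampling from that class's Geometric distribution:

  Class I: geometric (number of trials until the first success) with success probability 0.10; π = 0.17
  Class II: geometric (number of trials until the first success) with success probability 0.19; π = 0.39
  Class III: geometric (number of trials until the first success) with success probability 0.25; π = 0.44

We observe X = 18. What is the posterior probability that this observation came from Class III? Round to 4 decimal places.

Posterior ∝ prior × likelihood, so P(k | x) ∝ π_k f_k(x); normalise over all components.
Evaluate each component's likelihood at the observed value:
  f_I = 0.0166772
  f_II = 0.00528444
  f_III = 0.00187924
Multiply by the mixture weights:
  π_I·f_I = 0.17 × 0.0166772 = 0.00283512
  π_II·f_II = 0.39 × 0.00528444 = 0.00206093
  π_III·f_III = 0.44 × 0.00187924 = 0.000826864
Marginal: 0.00283512 + 0.00206093 + 0.000826864 = 0.00572292
P(Class III | data) ≈ 0.1445

0.1445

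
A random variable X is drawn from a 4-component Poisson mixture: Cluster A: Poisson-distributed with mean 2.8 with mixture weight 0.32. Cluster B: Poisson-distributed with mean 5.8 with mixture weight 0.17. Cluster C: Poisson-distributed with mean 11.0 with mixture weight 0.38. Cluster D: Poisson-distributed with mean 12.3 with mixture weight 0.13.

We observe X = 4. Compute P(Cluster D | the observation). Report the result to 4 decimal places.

0.0072

By Bayes' theorem, P(k | x) = w_k f_k(x) / Σ_j w_j f_j(x).
Component likelihoods at x = 4:
  L_A = 0.155739
  L_B = 0.142755
  L_C = 0.0101887
  L_D = 0.00434097
Prior × likelihood for each component:
  w_A·L_A = 0.32 × 0.155739 = 0.0498364
  w_B·L_B = 0.17 × 0.142755 = 0.0242684
  w_C·L_C = 0.38 × 0.0101887 = 0.00387172
  w_D·L_D = 0.13 × 0.00434097 = 0.000564326
Evidence: 0.0498364 + 0.0242684 + 0.00387172 + 0.000564326 = 0.0785408
P(Cluster D | x) = 0.000564326 / 0.0785408 ≈ 0.0072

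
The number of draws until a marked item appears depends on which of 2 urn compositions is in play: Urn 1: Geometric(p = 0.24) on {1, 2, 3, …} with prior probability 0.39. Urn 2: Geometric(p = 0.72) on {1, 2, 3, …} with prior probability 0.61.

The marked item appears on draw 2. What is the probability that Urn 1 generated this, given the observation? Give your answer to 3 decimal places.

Posterior ∝ prior × likelihood, so P(k | x) ∝ w_k f_k(x); normalise over all components.
Geometric probabilities:
  f_1 = 0.24·(1−0.24)^1 = 0.24·0.76 = 0.1824
  f_2 = 0.72·(1−0.72)^1 = 0.72·0.28 = 0.2016
Weight by the priors:
  w_1·f_1 = 0.39 × 0.1824 = 0.071136
  w_2·f_2 = 0.61 × 0.2016 = 0.122976
Marginal: 0.071136 + 0.122976 = 0.194112
So the posterior for Urn 1 is 0.071136 / 0.194112 ≈ 0.366.

0.366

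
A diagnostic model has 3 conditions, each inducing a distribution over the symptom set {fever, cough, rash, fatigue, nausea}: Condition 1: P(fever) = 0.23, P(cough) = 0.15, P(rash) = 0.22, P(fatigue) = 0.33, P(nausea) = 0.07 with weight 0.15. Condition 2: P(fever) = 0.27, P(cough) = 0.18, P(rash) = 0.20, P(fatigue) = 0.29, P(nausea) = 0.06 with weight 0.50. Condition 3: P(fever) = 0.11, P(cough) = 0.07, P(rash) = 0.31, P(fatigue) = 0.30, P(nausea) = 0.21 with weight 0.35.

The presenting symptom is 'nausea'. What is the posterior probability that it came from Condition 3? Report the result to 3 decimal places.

0.645

The responsibility of component k is π_k f_k(x) divided by Σ_j π_j f_j(x).
Component likelihoods at x = 'nausea':
  L_1 = P(nausea | comp) = 0.07
  L_2 = P(nausea | comp) = 0.06
  L_3 = P(nausea | comp) = 0.21
Prior × likelihood for each component:
  π_1·L_1 = 0.15 × 0.07 = 0.0105
  π_2·L_2 = 0.50 × 0.06 = 0.03
  π_3·L_3 = 0.35 × 0.21 = 0.0735
Marginal: 0.0105 + 0.03 + 0.0735 = 0.114
So the posterior for Condition 3 is 0.0735 / 0.114 ≈ 0.645.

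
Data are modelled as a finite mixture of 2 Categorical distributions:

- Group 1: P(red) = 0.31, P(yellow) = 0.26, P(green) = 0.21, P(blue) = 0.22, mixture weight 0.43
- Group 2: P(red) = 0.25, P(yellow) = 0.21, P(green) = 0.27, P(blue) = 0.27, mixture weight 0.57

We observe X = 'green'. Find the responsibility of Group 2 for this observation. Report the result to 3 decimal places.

0.630

By Bayes' theorem, P(k | x) = π_k f_k(x) / Σ_j π_j f_j(x).
Component likelihoods at x = 'green':
  f_1 = P(green | comp) = 0.21
  f_2 = P(green | comp) = 0.27
Prior × likelihood for each component:
  π_1·f_1 = 0.43 × 0.21 = 0.0903
  π_2·f_2 = 0.57 × 0.27 = 0.1539
Denominator: 0.0903 + 0.1539 = 0.2442
P(Group 2 | x) = 0.1539 / 0.2442 ≈ 0.630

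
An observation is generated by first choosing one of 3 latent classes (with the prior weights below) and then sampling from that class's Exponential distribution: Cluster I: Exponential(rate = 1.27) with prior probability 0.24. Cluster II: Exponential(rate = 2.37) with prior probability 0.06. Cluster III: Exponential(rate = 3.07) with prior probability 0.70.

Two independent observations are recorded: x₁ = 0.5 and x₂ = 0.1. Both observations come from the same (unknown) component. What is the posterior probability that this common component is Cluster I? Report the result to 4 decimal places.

0.1382

Posterior ∝ prior × likelihood, so P(k | x) ∝ π_k f_k(x); normalise over all components.
Since both observations come from the same component, the likelihood for component k is f_k(x₁)·f_k(x₂).
  L_I = [1.27·e^(−1.27·0.5) = 1.27·e^(−0.6350) = 0.673018] × [1.11853] = 0.752792
  L_II = [2.37·e^(−2.37·0.5) = 2.37·e^(−1.1850) = 0.724618] × [1.86991] = 1.35497
  L_III = [3.07·e^(−3.07·0.5) = 3.07·e^(−1.5350) = 0.661449] × [2.25845] = 1.49385
Weight by the priors:
  π_I·L_I = 0.24 × 0.752792 = 0.18067
  π_II·L_II = 0.06 × 1.35497 = 0.0812982
  π_III·L_III = 0.70 × 1.49385 = 1.04569
Denominator: 0.18067 + 0.0812982 + 1.04569 = 1.30766
So the posterior for Cluster I is 0.18067 / 1.30766 ≈ 0.1382.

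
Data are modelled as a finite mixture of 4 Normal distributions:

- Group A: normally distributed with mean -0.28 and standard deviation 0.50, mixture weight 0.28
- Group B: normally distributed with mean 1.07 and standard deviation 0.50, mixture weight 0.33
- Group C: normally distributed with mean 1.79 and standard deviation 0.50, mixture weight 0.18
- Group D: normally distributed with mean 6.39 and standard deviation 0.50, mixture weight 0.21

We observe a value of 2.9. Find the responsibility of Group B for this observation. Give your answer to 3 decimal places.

0.026

Posterior ∝ prior × likelihood, so P(k | x) ∝ P(Z=k) f_k(x); normalise over all components.
Component likelihoods at x = 2.9:
  p_A = (1/(0.50·√(2π)))·exp(−(2.9−-0.28)²/(2·0.50²)) = 0.797885·exp(-20.22480) = 1.31347e-09
  p_B = (1/(0.50·√(2π)))·exp(−(2.9−1.07)²/(2·0.50²)) = 0.797885·exp(-6.69780) = 0.000984289
  p_C = (1/(0.50·√(2π)))·exp(−(2.9−1.79)²/(2·0.50²)) = 0.797885·exp(-2.46420) = 0.0678815
  p_D = (1/(0.50·√(2π)))·exp(−(2.9−6.39)²/(2·0.50²)) = 0.797885·exp(-24.36020) = 2.10107e-11
Prior × likelihood for each component:
  P(Z=A)·p_A = 0.28 × 1.31347e-09 = 3.67772e-10
  P(Z=B)·p_B = 0.33 × 0.000984289 = 0.000324815
  P(Z=C)·p_C = 0.18 × 0.0678815 = 0.0122187
  P(Z=D)·p_D = 0.21 × 2.10107e-11 = 4.41224e-12
Normaliser: 3.67772e-10 + 0.000324815 + 0.0122187 + 4.41224e-12 = 0.0125435
Responsibility of Group B: 0.000324815 / 0.0125435 ≈ 0.026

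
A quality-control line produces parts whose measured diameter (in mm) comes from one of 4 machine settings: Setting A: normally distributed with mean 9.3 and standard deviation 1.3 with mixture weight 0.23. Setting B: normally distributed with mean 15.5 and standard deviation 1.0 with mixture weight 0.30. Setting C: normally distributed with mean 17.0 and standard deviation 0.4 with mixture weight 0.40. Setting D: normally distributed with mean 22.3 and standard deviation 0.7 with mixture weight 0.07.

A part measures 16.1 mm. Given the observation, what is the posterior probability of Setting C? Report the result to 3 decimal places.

Apply Bayes' rule: the posterior for each component is proportional to its prior times its likelihood at x.
Component likelihoods at x = 16.1 mm:
  L_A = 3.51247e-07
  L_B = 0.333225
  L_C = 0.0793491
  L_D = 5.25814e-18
Unnormalised posteriors:
  w_A·L_A = 0.23 × 3.51247e-07 = 8.07868e-08
  w_B·L_B = 0.30 × 0.333225 = 0.0999674
  w_C·L_C = 0.40 × 0.0793491 = 0.0317397
  w_D·L_D = 0.07 × 5.25814e-18 = 3.6807e-19
Marginal: 8.07868e-08 + 0.0999674 + 0.0317397 + 3.6807e-19 = 0.131707
P(Setting C | the observation) = 0.0317397 / 0.131707 ≈ 0.241

0.241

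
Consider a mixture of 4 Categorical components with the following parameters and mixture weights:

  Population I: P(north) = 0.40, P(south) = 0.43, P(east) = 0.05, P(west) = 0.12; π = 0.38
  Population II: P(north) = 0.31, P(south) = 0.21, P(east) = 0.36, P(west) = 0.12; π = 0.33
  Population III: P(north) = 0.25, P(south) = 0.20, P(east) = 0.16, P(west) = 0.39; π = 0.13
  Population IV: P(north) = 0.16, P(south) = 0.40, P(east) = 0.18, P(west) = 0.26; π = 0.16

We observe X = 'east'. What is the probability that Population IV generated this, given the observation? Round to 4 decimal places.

0.1537

By Bayes' theorem, P(k | x) = π_k f_k(x) / Σ_j π_j f_j(x).
Categorical probabilities:
  L_I = P(east | comp) = 0.05
  L_II = P(east | comp) = 0.36
  L_III = P(east | comp) = 0.16
  L_IV = P(east | comp) = 0.18
Multiply by the mixture weights:
  π_I·L_I = 0.38 × 0.05 = 0.019
  π_II·L_II = 0.33 × 0.36 = 0.1188
  π_III·L_III = 0.13 × 0.16 = 0.0208
  π_IV·L_IV = 0.16 × 0.18 = 0.0288
Marginal: 0.019 + 0.1188 + 0.0208 + 0.0288 = 0.1874
P(Population IV | the observation) = 0.0288 / 0.1874 ≈ 0.1537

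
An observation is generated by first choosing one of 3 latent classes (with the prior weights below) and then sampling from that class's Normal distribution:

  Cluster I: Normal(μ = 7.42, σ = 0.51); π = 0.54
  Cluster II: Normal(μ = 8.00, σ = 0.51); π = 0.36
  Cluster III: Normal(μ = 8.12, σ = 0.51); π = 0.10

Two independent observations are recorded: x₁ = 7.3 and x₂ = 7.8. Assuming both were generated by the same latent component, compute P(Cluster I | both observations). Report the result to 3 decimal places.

0.723

P(component k | x) = π_k·f_k(x) / marginal(x), where marginal(x) = Σ_j π_j·f_j(x).
Since both observations come from the same component, the likelihood for component k is f_k(x₁)·f_k(x₂).
  L_I = [(1/(0.51·√(2π)))·exp(−(7.3−7.42)²/(2·0.51²)) = 0.782240·exp(-0.02768) = 0.760883] × [0.592633] = 0.450925
  L_II = [(1/(0.51·√(2π)))·exp(−(7.3−8.00)²/(2·0.51²)) = 0.782240·exp(-0.94195) = 0.304971] × [0.724345] = 0.220904
  L_III = [(1/(0.51·√(2π)))·exp(−(7.3−8.12)²/(2·0.51²)) = 0.782240·exp(-1.29258) = 0.214773] × [0.642466] = 0.137984
Multiply by the mixture weights:
  π_I·L_I = 0.54 × 0.450925 = 0.243499
  π_II·L_II = 0.36 × 0.220904 = 0.0795255
  π_III·L_III = 0.10 × 0.137984 = 0.0137984
Normaliser: 0.243499 + 0.0795255 + 0.0137984 = 0.336823
So the posterior for Cluster I is 0.243499 / 0.336823 ≈ 0.723.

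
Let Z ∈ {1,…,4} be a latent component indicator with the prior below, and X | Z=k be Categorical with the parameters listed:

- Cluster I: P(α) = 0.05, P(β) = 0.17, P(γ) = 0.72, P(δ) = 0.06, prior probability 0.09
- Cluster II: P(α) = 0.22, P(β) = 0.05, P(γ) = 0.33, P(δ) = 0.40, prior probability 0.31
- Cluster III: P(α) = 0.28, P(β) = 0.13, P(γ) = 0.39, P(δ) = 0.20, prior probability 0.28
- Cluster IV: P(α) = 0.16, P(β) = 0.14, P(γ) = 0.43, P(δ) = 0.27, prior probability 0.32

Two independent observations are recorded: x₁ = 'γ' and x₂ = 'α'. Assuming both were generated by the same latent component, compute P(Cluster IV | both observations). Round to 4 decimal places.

Apply Bayes' rule: the posterior for each component is proportional to its prior times its likelihood at x.
Since both observations come from the same component, the likelihood for component k is f_k(x₁)·f_k(x₂).
  p_I = [0.72] × [0.05] = 0.036
  p_II = [0.33] × [0.22] = 0.0726
  p_III = [0.39] × [0.28] = 0.1092
  p_IV = [0.43] × [0.16] = 0.0688
Multiply by the mixture weights:
  w_I·p_I = 0.09 × 0.036 = 0.00324
  w_II·p_II = 0.31 × 0.0726 = 0.022506
  w_III·p_III = 0.28 × 0.1092 = 0.030576
  w_IV·p_IV = 0.32 × 0.0688 = 0.022016
Normaliser: 0.00324 + 0.022506 + 0.030576 + 0.022016 = 0.078338
P(Cluster IV | x) ≈ 0.2810

0.2810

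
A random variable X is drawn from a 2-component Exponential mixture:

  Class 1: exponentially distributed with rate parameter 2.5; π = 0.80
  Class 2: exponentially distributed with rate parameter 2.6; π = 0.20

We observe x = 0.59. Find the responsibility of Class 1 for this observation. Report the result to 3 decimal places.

Apply Bayes' rule: the posterior for each component is proportional to its prior times its likelihood at x.
Exponential densities:
  p_1 = 0.571947
  p_2 = 0.560745
Unnormalised posteriors:
  π_1·p_1 = 0.80 × 0.571947 = 0.457557
  π_2·p_2 = 0.20 × 0.560745 = 0.112149
Sum: 0.457557 + 0.112149 = 0.569707
Responsibility of Class 1: 0.457557 / 0.569707 ≈ 0.803

0.803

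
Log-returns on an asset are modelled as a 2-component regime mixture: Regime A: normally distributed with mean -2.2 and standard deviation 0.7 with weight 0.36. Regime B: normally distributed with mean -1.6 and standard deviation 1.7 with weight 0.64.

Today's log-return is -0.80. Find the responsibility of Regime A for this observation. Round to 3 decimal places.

Apply Bayes' rule: the posterior for each component is proportional to its prior times its likelihood at x.
Component likelihoods at x = -0.80:
  p_A = (1/(0.7·√(2π)))·exp(−(-0.80−-2.2)²/(2·0.7²)) = 0.569918·exp(-2.00000) = 0.07713
  p_B = (1/(1.7·√(2π)))·exp(−(-0.80−-1.6)²/(2·1.7²)) = 0.234672·exp(-0.11073) = 0.210074
Multiply by the mixture weights:
  P(Z=A)·p_A = 0.36 × 0.07713 = 0.0277668
  P(Z=B)·p_B = 0.64 × 0.210074 = 0.134448
Evidence: 0.0277668 + 0.134448 = 0.162214
P(Regime A | the observation) ≈ 0.171

0.171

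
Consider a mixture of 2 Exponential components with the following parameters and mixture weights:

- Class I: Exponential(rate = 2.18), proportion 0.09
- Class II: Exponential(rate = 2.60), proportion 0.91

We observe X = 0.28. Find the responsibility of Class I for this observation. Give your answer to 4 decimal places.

P(component k | x) = P(Z=k)·f_k(x) / marginal(x), where marginal(x) = Σ_j P(Z=j)·f_j(x).
Evaluate each component's likelihood at the observed value:
  f_I = 2.18·e^(−2.18·0.28) = 2.18·e^(−0.6104) = 1.18403
  f_II = 2.60·e^(−2.60·0.28) = 2.60·e^(−0.7280) = 1.25547
Weight by the priors:
  P(Z=I)·f_I = 0.09 × 1.18403 = 0.106563
  P(Z=II)·f_II = 0.91 × 1.25547 = 1.14248
Normaliser: 0.106563 + 1.14248 = 1.24904
P(Class I | the observation) ≈ 0.0853

0.0853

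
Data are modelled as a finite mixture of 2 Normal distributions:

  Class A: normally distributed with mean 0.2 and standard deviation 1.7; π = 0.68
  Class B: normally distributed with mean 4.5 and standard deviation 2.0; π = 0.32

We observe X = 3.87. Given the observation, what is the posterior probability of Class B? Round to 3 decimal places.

P(component k | x) = P(Z=k)·f_k(x) / marginal(x), where marginal(x) = Σ_j P(Z=j)·f_j(x).
Normal densities:
  L_A = (1/(1.7·√(2π)))·exp(−(3.87−0.2)²/(2·1.7²)) = 0.234672·exp(-2.33026) = 0.0228267
  L_B = (1/(2.0·√(2π)))·exp(−(3.87−4.5)²/(2·2.0²)) = 0.199471·exp(-0.04961) = 0.189816
Multiply by the mixture weights:
  P(Z=A)·L_A = 0.68 × 0.0228267 = 0.0155221
  P(Z=B)·L_B = 0.32 × 0.189816 = 0.0607412
Denominator: 0.0155221 + 0.0607412 = 0.0762634
Responsibility of Class B: 0.0607412 / 0.0762634 ≈ 0.796

0.796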